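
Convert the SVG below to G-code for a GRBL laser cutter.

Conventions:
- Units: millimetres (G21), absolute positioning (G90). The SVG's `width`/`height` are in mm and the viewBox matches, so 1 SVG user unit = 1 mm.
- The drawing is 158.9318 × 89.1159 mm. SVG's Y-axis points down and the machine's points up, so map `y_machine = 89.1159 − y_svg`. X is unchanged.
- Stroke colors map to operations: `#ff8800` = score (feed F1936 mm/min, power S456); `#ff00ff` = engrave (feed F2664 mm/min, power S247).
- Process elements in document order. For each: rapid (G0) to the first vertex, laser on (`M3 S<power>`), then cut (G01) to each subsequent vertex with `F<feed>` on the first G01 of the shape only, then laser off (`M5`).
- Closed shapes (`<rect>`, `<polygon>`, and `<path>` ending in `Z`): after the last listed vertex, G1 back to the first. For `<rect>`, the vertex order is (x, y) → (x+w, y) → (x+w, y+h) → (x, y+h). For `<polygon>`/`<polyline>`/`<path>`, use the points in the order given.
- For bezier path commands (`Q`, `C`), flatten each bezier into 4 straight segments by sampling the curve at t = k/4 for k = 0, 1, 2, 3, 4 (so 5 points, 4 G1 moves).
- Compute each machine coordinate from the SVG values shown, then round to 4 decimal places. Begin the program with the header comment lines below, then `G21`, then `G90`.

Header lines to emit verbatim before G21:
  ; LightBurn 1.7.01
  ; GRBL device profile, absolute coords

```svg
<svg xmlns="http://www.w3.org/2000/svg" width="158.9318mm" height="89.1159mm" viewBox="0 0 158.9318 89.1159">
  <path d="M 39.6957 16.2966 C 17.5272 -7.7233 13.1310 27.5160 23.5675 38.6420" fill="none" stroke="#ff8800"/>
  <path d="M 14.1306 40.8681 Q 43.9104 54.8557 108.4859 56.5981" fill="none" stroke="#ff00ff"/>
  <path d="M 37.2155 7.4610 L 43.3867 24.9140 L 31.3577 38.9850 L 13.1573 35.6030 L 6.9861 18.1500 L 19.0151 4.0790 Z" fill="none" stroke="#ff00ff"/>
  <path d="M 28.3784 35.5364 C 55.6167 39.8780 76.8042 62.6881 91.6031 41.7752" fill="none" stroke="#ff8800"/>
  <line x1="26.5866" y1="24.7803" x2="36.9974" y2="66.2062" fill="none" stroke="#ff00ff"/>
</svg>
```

1 u = 1 mm; y_m = 89.1159 − y.

[1] `<path>` cubic bezier, #ff8800→score S456 F1936: (39.6957,72.8193) → (26.3557,81.0258) → (19.4047,74.8263) → (18.5672,62.0369) → (23.5675,50.4739)

[2] `<path>` quadratic bezier, #ff00ff→engrave S247 F2664: (14.1306,48.2478) → (31.1952,42.0193) → (52.6093,37.3215) → (78.3729,34.1543) → (108.4859,32.5178)

[3] `<path>` regular polygon, #ff00ff→engrave S247 F2664: (37.2155,81.6549) → (43.3867,64.2019) → (31.3577,50.1309) → (13.1573,53.5129) → (6.9861,70.9659) → (19.0151,85.0369) → (37.2155,81.6549) (closed)

[4] `<path>` cubic bezier, #ff8800→score S456 F1936: (28.3784,53.5795) → (47.6673,47.8322) → (64.6555,40.9897) → (79.3113,38.8823) → (91.6031,47.3407)

[5] `<line>` line segment, #ff00ff→engrave S247 F2664: (26.5866,64.3356) → (36.9974,22.9097)

; LightBurn 1.7.01
; GRBL device profile, absolute coords
G21
G90
G0 X39.6957 Y72.8193
M3 S456
G01 X26.3557 Y81.0258 F1936
G01 X19.4047 Y74.8263
G01 X18.5672 Y62.0369
G01 X23.5675 Y50.4739
M5
G0 X14.1306 Y48.2478
M3 S247
G01 X31.1952 Y42.0193 F2664
G01 X52.6093 Y37.3215
G01 X78.3729 Y34.1543
G01 X108.4859 Y32.5178
M5
G0 X37.2155 Y81.6549
M3 S247
G01 X43.3867 Y64.2019 F2664
G01 X31.3577 Y50.1309
G01 X13.1573 Y53.5129
G01 X6.9861 Y70.9659
G01 X19.0151 Y85.0369
G01 X37.2155 Y81.6549
M5
G0 X28.3784 Y53.5795
M3 S456
G01 X47.6673 Y47.8322 F1936
G01 X64.6555 Y40.9897
G01 X79.3113 Y38.8823
G01 X91.6031 Y47.3407
M5
G0 X26.5866 Y64.3356
M3 S247
G01 X36.9974 Y22.9097 F2664
M5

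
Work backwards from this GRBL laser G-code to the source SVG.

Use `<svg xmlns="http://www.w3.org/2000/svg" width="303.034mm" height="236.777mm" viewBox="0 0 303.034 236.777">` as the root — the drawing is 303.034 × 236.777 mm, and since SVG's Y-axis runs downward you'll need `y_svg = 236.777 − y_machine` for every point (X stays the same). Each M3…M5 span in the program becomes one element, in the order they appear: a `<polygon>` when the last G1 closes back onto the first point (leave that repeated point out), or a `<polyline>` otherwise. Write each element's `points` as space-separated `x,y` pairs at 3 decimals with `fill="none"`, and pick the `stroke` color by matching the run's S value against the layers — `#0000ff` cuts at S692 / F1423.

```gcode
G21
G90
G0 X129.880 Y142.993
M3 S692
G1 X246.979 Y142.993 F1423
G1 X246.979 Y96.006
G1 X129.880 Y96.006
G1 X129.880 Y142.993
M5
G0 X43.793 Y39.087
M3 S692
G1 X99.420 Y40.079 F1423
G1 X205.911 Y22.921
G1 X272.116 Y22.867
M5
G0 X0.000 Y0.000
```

<svg xmlns="http://www.w3.org/2000/svg" width="303.034mm" height="236.777mm" viewBox="0 0 303.034 236.777">
  <polygon points="129.880,93.784 246.979,93.784 246.979,140.771 129.880,140.771" fill="none" stroke="#0000ff"/>
  <polyline points="43.793,197.690 99.420,196.698 205.911,213.856 272.116,213.910" fill="none" stroke="#0000ff"/>
</svg>

Machine Y-up, SVG Y-down with viewBox height 236.777, so y_svg = 236.777 − y_machine; X carries over. Every run uses S692, so all elements get stroke `#0000ff` (cut).

Run 1: The run returns to its start, so emit a `<polygon>` with points (Y-flipped): 129.880,93.784 246.979,93.784 246.979,140.771 129.880,140.771.

Run 2: The run is open, so emit a `<polyline>` with points (Y-flipped): 43.793,197.690 99.420,196.698 205.911,213.856 272.116,213.910.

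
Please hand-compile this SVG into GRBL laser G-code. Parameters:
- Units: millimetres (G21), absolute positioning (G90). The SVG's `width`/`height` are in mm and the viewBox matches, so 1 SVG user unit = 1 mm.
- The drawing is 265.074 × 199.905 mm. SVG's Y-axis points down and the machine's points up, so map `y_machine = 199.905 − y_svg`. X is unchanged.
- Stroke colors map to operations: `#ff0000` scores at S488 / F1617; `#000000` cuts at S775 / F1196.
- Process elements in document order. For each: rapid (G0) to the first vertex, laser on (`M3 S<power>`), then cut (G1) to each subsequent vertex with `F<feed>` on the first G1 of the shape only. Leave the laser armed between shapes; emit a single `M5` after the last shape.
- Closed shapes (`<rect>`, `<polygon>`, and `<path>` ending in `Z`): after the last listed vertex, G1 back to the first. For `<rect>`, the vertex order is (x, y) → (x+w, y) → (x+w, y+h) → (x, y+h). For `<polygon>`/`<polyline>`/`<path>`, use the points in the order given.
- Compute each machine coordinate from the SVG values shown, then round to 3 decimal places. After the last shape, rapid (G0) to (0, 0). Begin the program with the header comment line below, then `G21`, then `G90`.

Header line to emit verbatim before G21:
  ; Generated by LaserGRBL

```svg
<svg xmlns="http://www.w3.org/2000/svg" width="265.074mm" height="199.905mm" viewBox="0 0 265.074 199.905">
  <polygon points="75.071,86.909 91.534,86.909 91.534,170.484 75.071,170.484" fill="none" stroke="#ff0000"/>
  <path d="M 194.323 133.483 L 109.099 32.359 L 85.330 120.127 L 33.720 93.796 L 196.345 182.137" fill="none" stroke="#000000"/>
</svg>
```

viewBox `0 0 265.074 199.905` with mm width/height → 1 unit = 1 mm. Flip: y_m = 199.905 − y_svg.

**Shape 1** — `<polygon>` rectangle, stroke `#ff0000` → score (S488, F1617). Machine vertices: (75.071,112.996) → (91.534,112.996) → (91.534,29.421) → (75.071,29.421) → (75.071,112.996). Closed: final G1 returns to the first vertex.

**Shape 2** — `<path>` open polyline, stroke `#000000` → cut (S775, F1196). Machine vertices: (194.323,66.422) → (109.099,167.546) → (85.330,79.778) → (33.720,106.109) → (196.345,17.768). Open path.

; Generated by LaserGRBL
G21
G90
G0 X75.071 Y112.996
M3 S488
G1 X91.534 Y112.996 F1617
G1 X91.534 Y29.421
G1 X75.071 Y29.421
G1 X75.071 Y112.996
G0 X194.323 Y66.422
M3 S775
G1 X109.099 Y167.546 F1196
G1 X85.330 Y79.778
G1 X33.720 Y106.109
G1 X196.345 Y17.768
M5
G0 X0.000 Y0.000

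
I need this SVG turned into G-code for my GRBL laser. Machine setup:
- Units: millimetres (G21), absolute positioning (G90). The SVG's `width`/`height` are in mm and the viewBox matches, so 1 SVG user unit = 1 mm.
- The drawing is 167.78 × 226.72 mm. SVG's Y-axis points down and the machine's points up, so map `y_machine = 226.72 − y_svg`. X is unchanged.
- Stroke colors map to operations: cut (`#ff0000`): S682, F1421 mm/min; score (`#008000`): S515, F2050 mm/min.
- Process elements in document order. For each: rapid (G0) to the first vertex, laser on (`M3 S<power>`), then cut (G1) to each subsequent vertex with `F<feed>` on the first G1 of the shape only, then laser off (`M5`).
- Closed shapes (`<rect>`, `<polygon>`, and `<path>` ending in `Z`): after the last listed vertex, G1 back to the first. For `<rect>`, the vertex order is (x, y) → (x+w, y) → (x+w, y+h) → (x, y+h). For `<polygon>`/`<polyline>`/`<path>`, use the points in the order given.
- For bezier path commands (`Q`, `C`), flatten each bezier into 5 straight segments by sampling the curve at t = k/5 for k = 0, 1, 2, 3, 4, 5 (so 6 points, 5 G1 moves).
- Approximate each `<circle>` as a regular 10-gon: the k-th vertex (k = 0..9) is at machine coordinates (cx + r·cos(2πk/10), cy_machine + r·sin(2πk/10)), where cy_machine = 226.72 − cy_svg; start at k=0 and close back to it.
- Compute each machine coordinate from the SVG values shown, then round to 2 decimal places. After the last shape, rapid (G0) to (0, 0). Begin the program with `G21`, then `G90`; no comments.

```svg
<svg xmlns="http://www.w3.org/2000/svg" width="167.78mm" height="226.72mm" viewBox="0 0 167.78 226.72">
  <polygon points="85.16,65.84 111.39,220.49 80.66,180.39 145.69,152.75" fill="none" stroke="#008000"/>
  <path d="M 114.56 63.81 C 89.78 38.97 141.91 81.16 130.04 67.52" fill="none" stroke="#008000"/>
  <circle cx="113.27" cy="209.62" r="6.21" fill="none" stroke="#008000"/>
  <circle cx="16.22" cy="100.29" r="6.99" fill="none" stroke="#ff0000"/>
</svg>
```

1 u = 1 mm; y_m = 226.72 − y.

[1] `<polygon>` closed polygon, #008000→score S515 F2050: (85.16,160.88) → (111.39,6.23) → (80.66,46.33) → (145.69,73.97) → (85.16,160.88) (closed)

[2] `<path>` cubic bezier, #008000→score S515 F2050: (114.56,162.91) → (107.79,170.75) → (112.72,168.41) → (122.58,161.77) → (130.61,156.73) → (130.04,159.20)

[3] `<circle>` circle, #008000→score S515 F2050: (119.48,17.10) → (118.29,20.75) → (115.19,23.01) → (111.35,23.01) → (108.25,20.75) → (107.06,17.10) → (108.25,13.45) → (111.35,11.19) → (115.19,11.19) → (118.29,13.45) → (119.48,17.10) (closed)

[4] `<circle>` circle, #ff0000→cut S682 F1421: (23.21,126.43) → (21.88,130.54) → (18.38,133.08) → (14.06,133.08) → (10.56,130.54) → (9.23,126.43) → (10.56,122.32) → (14.06,119.78) → (18.38,119.78) → (21.88,122.32) → (23.21,126.43) (closed)

G21
G90
G0 X85.16 Y160.88
M3 S515
G1 X111.39 Y6.23 F2050
G1 X80.66 Y46.33
G1 X145.69 Y73.97
G1 X85.16 Y160.88
M5
G0 X114.56 Y162.91
M3 S515
G1 X107.79 Y170.75 F2050
G1 X112.72 Y168.41
G1 X122.58 Y161.77
G1 X130.61 Y156.73
G1 X130.04 Y159.20
M5
G0 X119.48 Y17.10
M3 S515
G1 X118.29 Y20.75 F2050
G1 X115.19 Y23.01
G1 X111.35 Y23.01
G1 X108.25 Y20.75
G1 X107.06 Y17.10
G1 X108.25 Y13.45
G1 X111.35 Y11.19
G1 X115.19 Y11.19
G1 X118.29 Y13.45
G1 X119.48 Y17.10
M5
G0 X23.21 Y126.43
M3 S682
G1 X21.88 Y130.54 F1421
G1 X18.38 Y133.08
G1 X14.06 Y133.08
G1 X10.56 Y130.54
G1 X9.23 Y126.43
G1 X10.56 Y122.32
G1 X14.06 Y119.78
G1 X18.38 Y119.78
G1 X21.88 Y122.32
G1 X23.21 Y126.43
M5
G0 X0.00 Y0.00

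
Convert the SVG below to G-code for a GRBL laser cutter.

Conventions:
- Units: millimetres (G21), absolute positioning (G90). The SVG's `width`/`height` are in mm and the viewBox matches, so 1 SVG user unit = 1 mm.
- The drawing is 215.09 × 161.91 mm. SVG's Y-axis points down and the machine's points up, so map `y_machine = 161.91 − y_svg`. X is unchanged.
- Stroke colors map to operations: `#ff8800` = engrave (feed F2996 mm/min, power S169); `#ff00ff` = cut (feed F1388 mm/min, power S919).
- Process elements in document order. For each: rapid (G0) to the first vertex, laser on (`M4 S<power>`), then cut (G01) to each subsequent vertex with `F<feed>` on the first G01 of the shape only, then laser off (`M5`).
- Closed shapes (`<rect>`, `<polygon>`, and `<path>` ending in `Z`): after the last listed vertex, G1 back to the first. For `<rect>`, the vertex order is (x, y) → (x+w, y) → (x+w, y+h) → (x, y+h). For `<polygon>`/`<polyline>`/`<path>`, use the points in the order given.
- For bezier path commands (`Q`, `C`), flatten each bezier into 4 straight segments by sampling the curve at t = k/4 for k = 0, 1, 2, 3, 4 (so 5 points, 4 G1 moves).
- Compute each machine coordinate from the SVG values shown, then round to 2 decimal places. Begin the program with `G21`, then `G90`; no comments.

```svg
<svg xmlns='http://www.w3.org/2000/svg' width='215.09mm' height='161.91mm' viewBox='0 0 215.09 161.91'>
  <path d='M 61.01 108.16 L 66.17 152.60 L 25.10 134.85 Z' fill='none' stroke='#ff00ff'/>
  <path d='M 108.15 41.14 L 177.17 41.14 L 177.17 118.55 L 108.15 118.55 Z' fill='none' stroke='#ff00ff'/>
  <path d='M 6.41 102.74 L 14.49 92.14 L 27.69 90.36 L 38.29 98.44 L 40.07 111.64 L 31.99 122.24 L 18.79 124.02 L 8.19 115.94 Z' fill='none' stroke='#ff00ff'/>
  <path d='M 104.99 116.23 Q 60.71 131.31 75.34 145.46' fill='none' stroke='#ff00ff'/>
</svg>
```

viewBox `0 0 215.09 161.91` with mm width/height → 1 unit = 1 mm. Flip: y_m = 161.91 − y_svg.

**Shape 1** — `<path>` regular polygon, stroke `#ff00ff` → cut (S919, F1388). Machine vertices: (61.01,53.75) → (66.17,9.31) → (25.10,27.06) → (61.01,53.75). Closed: final G1 returns to the first vertex.

**Shape 2** — `<path>` rectangle, stroke `#ff00ff` → cut (S919, F1388). Machine vertices: (108.15,120.77) → (177.17,120.77) → (177.17,43.36) → (108.15,43.36) → (108.15,120.77). Closed: final G1 returns to the first vertex.

**Shape 3** — `<path>` regular polygon, stroke `#ff00ff` → cut (S919, F1388). Machine vertices: (6.41,59.17) → (14.49,69.77) → (27.69,71.55) → (38.29,63.47) → (40.07,50.27) → (31.99,39.67) → (18.79,37.89) → (8.19,45.97) → (6.41,59.17). Closed: final G1 returns to the first vertex.

**Shape 4** — `<path>` quadratic bezier, stroke `#ff00ff` → cut (S919, F1388). Control points (SVG): P0=(104.99,116.23), P1=(60.71,131.31), P2=(75.34,145.46); sampled at t=k/4. Machine vertices: (104.99,45.68) → (86.53,38.20) → (75.44,30.83) → (71.71,23.58) → (75.34,16.45). Open path.

G21
G90
G0 X61.01 Y53.75
M4 S919
G01 X66.17 Y9.31 F1388
G01 X25.10 Y27.06
G01 X61.01 Y53.75
M5
G0 X108.15 Y120.77
M4 S919
G01 X177.17 Y120.77 F1388
G01 X177.17 Y43.36
G01 X108.15 Y43.36
G01 X108.15 Y120.77
M5
G0 X6.41 Y59.17
M4 S919
G01 X14.49 Y69.77 F1388
G01 X27.69 Y71.55
G01 X38.29 Y63.47
G01 X40.07 Y50.27
G01 X31.99 Y39.67
G01 X18.79 Y37.89
G01 X8.19 Y45.97
G01 X6.41 Y59.17
M5
G0 X104.99 Y45.68
M4 S919
G01 X86.53 Y38.20 F1388
G01 X75.44 Y30.83
G01 X71.71 Y23.58
G01 X75.34 Y16.45
M5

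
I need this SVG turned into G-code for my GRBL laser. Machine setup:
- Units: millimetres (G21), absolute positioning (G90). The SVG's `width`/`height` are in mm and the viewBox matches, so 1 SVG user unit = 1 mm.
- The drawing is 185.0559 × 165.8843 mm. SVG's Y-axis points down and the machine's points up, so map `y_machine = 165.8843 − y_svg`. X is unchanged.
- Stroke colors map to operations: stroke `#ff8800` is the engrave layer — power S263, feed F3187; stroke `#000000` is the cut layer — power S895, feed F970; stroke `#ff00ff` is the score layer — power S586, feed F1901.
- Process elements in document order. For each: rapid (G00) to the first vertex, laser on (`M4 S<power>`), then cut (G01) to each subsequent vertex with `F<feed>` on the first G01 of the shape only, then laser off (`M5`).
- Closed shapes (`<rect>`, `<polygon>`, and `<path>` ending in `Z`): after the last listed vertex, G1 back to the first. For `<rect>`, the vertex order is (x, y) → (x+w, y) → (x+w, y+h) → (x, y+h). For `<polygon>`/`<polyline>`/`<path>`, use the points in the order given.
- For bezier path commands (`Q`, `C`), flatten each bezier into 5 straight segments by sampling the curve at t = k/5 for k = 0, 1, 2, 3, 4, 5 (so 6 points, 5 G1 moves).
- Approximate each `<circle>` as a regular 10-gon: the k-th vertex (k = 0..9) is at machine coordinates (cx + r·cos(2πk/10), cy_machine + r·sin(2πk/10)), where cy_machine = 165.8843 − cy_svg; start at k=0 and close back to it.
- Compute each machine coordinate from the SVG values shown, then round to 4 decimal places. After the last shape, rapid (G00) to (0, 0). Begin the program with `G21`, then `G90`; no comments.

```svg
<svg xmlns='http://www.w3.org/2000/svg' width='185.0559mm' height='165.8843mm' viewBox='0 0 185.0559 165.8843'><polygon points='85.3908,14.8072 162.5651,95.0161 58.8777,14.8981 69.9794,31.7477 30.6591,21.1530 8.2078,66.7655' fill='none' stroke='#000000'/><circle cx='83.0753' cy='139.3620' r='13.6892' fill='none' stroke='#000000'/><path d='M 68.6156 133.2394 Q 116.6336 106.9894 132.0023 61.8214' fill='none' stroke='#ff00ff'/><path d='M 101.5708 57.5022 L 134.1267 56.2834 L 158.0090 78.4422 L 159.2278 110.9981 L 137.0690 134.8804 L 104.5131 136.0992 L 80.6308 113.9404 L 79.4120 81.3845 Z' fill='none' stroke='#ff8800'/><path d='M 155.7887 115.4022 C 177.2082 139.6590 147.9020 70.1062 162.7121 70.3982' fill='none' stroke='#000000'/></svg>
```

G21
G90
G00 X85.3908 Y151.0771
M4 S895
G01 X162.5651 Y70.8682 F970
G01 X58.8777 Y150.9862
G01 X69.9794 Y134.1366
G01 X30.6591 Y144.7313
G01 X8.2078 Y99.1188
G01 X85.3908 Y151.0771
M5
G00 X96.7645 Y26.5223
M4 S895
G01 X94.1501 Y34.5686 F970
G01 X87.3055 Y39.5415
G01 X78.8451 Y39.5415
G01 X72.0005 Y34.5686
G01 X69.3861 Y26.5223
G01 X72.0005 Y18.4760
G01 X78.8451 Y13.5031
G01 X87.3055 Y13.5031
G01 X94.1501 Y18.4760
G01 X96.7645 Y26.5223
M5
G00 X68.6156 Y32.6449
M4 S586
G01 X86.5168 Y43.9016 F1901
G01 X101.8061 Y56.6718
G01 X114.4835 Y70.9554
G01 X124.5488 Y86.7524
G01 X132.0023 Y104.0629
M5
G00 X101.5708 Y108.3821
M4 S263
G01 X134.1267 Y109.6009 F3187
G01 X158.0090 Y87.4421
G01 X159.2278 Y54.8862
G01 X137.0690 Y31.0039
G01 X104.5131 Y29.7851
G01 X80.6308 Y51.9439
G01 X79.4120 Y84.4998
G01 X101.5708 Y108.3821
M5
G00 X155.7887 Y50.4821
M4 S895
G01 X163.3121 Y45.8759 F970
G01 X163.2137 Y55.9287
G01 X160.0459 Y72.7849
G01 X158.3613 Y88.5892
G01 X162.7121 Y95.4861
M5
G00 X0.0000 Y0.0000

1 u = 1 mm; y_m = 165.8843 − y.

[1] `<polygon>` closed polygon, #000000→cut S895 F970: (85.3908,151.0771) → (162.5651,70.8682) → (58.8777,150.9862) → (69.9794,134.1366) → (30.6591,144.7313) → (8.2078,99.1188) → (85.3908,151.0771) (closed)

[2] `<circle>` circle, #000000→cut S895 F970: (96.7645,26.5223) → (94.1501,34.5686) → (87.3055,39.5415) → (78.8451,39.5415) → (72.0005,34.5686) → (69.3861,26.5223) → (72.0005,18.4760) → (78.8451,13.5031) → (87.3055,13.5031) → (94.1501,18.4760) → (96.7645,26.5223) (closed)

[3] `<path>` quadratic bezier, #ff00ff→score S586 F1901: (68.6156,32.6449) → (86.5168,43.9016) → (101.8061,56.6718) → (114.4835,70.9554) → (124.5488,86.7524) → (132.0023,104.0629)

[4] `<path>` regular polygon, #ff8800→engrave S263 F3187: (101.5708,108.3821) → (134.1267,109.6009) → (158.0090,87.4421) → (159.2278,54.8862) → (137.0690,31.0039) → (104.5131,29.7851) → (80.6308,51.9439) → (79.4120,84.4998) → (101.5708,108.3821) (closed)

[5] `<path>` cubic bezier, #000000→cut S895 F970: (155.7887,50.4821) → (163.3121,45.8759) → (163.2137,55.9287) → (160.0459,72.7849) → (158.3613,88.5892) → (162.7121,95.4861)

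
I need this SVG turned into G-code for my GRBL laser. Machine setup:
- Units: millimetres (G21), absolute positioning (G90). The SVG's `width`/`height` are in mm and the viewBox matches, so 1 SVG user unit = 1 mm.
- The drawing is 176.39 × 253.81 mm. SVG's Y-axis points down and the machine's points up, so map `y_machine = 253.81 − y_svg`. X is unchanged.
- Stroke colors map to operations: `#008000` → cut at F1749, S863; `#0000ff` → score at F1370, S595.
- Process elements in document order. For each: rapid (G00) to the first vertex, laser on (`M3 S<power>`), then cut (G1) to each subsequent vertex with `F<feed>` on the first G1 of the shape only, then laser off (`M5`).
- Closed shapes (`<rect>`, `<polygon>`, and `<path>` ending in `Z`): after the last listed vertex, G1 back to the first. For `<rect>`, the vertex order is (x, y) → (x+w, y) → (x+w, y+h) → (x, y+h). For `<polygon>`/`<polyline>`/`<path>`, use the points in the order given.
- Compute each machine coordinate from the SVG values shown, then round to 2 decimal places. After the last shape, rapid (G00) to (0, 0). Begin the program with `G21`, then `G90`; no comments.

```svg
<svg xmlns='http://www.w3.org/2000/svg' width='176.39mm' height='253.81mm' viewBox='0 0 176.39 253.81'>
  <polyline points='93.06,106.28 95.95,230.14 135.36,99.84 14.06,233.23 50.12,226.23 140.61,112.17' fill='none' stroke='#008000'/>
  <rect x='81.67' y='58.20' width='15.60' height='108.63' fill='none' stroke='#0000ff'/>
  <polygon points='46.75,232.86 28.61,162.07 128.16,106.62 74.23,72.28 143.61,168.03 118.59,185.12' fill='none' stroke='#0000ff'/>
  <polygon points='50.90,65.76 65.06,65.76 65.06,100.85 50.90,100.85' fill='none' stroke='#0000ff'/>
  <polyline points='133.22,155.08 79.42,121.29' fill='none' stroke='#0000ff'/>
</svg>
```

G21
G90
G00 X93.06 Y147.53
M3 S863
G1 X95.95 Y23.67 F1749
G1 X135.36 Y153.97
G1 X14.06 Y20.58
G1 X50.12 Y27.58
G1 X140.61 Y141.64
M5
G00 X81.67 Y195.61
M3 S595
G1 X97.27 Y195.61 F1370
G1 X97.27 Y86.98
G1 X81.67 Y86.98
G1 X81.67 Y195.61
M5
G00 X46.75 Y20.95
M3 S595
G1 X28.61 Y91.74 F1370
G1 X128.16 Y147.19
G1 X74.23 Y181.53
G1 X143.61 Y85.78
G1 X118.59 Y68.69
G1 X46.75 Y20.95
M5
G00 X50.90 Y188.05
M3 S595
G1 X65.06 Y188.05 F1370
G1 X65.06 Y152.96
G1 X50.90 Y152.96
G1 X50.90 Y188.05
M5
G00 X133.22 Y98.73
M3 S595
G1 X79.42 Y132.52 F1370
M5
G00 X0.00 Y0.00

viewBox `0 0 176.39 253.81` with mm width/height → 1 unit = 1 mm. Flip: y_m = 253.81 − y_svg.

**Shape 1** — `<polyline>` open polyline, stroke `#008000` → cut (S863, F1749). Machine vertices: (93.06,147.53) → (95.95,23.67) → (135.36,153.97) → (14.06,20.58) → (50.12,27.58) → (140.61,141.64). Open path.

**Shape 2** — `<rect>` rectangle, stroke `#0000ff` → score (S595, F1370). Machine vertices: (81.67,195.61) → (97.27,195.61) → (97.27,86.98) → (81.67,86.98) → (81.67,195.61). Closed: final G1 returns to the first vertex.

**Shape 3** — `<polygon>` closed polygon, stroke `#0000ff` → score (S595, F1370). Machine vertices: (46.75,20.95) → (28.61,91.74) → (128.16,147.19) → (74.23,181.53) → (143.61,85.78) → (118.59,68.69) → (46.75,20.95). Closed: final G1 returns to the first vertex.

**Shape 4** — `<polygon>` rectangle, stroke `#0000ff` → score (S595, F1370). Machine vertices: (50.90,188.05) → (65.06,188.05) → (65.06,152.96) → (50.90,152.96) → (50.90,188.05). Closed: final G1 returns to the first vertex.

**Shape 5** — `<polyline>` line segment, stroke `#0000ff` → score (S595, F1370). Machine vertices: (133.22,98.73) → (79.42,132.52). Open path.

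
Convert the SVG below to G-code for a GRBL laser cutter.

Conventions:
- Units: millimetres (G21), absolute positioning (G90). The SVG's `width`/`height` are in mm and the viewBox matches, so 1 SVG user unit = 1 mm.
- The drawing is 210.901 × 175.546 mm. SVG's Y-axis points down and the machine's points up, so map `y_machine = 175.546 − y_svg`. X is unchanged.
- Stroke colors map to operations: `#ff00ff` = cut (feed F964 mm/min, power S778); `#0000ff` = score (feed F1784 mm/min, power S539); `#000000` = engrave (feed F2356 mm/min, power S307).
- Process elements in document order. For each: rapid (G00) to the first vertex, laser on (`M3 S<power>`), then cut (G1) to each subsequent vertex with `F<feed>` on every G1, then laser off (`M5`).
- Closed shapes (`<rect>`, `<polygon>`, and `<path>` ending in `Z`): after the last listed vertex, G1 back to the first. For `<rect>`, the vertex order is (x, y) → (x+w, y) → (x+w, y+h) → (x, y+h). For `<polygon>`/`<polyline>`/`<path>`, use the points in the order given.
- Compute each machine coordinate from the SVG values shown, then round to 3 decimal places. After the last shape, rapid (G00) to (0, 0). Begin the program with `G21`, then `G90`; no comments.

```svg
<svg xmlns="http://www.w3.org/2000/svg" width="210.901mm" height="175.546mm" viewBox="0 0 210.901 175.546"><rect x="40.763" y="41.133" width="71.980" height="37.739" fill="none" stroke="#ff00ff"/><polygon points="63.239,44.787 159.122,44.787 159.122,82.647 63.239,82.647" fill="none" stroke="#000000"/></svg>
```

G21
G90
G00 X40.763 Y134.413
M3 S778
G1 X112.743 Y134.413 F964
G1 X112.743 Y96.674 F964
G1 X40.763 Y96.674 F964
G1 X40.763 Y134.413 F964
M5
G00 X63.239 Y130.759
M3 S307
G1 X159.122 Y130.759 F2356
G1 X159.122 Y92.899 F2356
G1 X63.239 Y92.899 F2356
G1 X63.239 Y130.759 F2356
M5
G00 X0.000 Y0.000

1 u = 1 mm; y_m = 175.546 − y.

[1] `<rect>` rectangle, #ff00ff→cut S778 F964: (40.763,134.413) → (112.743,134.413) → (112.743,96.674) → (40.763,96.674) → (40.763,134.413) (closed)

[2] `<polygon>` rectangle, #000000→engrave S307 F2356: (63.239,130.759) → (159.122,130.759) → (159.122,92.899) → (63.239,92.899) → (63.239,130.759) (closed)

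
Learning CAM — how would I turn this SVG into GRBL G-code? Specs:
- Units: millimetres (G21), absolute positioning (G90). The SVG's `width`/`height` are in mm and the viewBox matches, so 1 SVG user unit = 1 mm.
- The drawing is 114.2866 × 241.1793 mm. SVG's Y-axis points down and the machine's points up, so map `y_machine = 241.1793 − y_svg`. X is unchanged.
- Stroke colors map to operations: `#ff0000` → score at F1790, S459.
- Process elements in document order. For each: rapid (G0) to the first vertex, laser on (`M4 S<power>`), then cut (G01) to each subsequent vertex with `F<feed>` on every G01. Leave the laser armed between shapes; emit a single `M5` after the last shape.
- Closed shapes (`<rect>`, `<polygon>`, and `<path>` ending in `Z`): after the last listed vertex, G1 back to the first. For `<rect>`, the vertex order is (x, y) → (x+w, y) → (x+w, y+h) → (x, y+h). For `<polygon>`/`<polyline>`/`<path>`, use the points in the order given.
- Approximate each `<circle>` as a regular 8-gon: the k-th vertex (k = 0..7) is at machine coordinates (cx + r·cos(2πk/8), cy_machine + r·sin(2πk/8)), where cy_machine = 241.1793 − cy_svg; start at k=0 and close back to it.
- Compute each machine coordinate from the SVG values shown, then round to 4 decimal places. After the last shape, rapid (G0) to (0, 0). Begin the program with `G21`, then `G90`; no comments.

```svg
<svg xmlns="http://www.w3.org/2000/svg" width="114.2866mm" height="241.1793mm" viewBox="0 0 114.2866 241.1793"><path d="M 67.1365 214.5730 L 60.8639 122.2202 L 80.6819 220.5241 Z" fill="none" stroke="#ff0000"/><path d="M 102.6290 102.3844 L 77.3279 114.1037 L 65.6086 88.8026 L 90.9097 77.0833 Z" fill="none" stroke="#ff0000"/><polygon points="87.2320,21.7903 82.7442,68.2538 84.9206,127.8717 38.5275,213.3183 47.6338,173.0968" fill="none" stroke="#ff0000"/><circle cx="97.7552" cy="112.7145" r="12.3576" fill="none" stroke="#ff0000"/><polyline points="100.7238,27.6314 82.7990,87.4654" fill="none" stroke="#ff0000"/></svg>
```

viewBox `0 0 114.2866 241.1793` with mm width/height → 1 unit = 1 mm. Flip: y_m = 241.1793 − y_svg.

**Shape 1** — `<path>` closed polygon, stroke `#ff0000` → score (S459, F1790). Machine vertices: (67.1365,26.6063) → (60.8639,118.9591) → (80.6819,20.6552) → (67.1365,26.6063). Closed: final G1 returns to the first vertex.

**Shape 2** — `<path>` regular polygon, stroke `#ff0000` → score (S459, F1790). Machine vertices: (102.6290,138.7949) → (77.3279,127.0756) → (65.6086,152.3767) → (90.9097,164.0960) → (102.6290,138.7949). Closed: final G1 returns to the first vertex.

**Shape 3** — `<polygon>` closed polygon, stroke `#ff0000` → score (S459, F1790). Machine vertices: (87.2320,219.3890) → (82.7442,172.9255) → (84.9206,113.3076) → (38.5275,27.8610) → (47.6338,68.0825) → (87.2320,219.3890). Closed: final G1 returns to the first vertex.

**Shape 4** — `<circle>` circle, stroke `#ff0000` → score (S459, F1790). Machine vertices: (110.1128,128.4648) → (106.4933,137.2029) → (97.7552,140.8224) → (89.0171,137.2029) → (85.3976,128.4648) → (89.0171,119.7267) → (97.7552,116.1072) → (106.4933,119.7267) → (110.1128,128.4648). Closed: final G1 returns to the first vertex.

**Shape 5** — `<polyline>` line segment, stroke `#ff0000` → score (S459, F1790). Machine vertices: (100.7238,213.5479) → (82.7990,153.7139). Open path.

G21
G90
G0 X67.1365 Y26.6063
M4 S459
G01 X60.8639 Y118.9591 F1790
G01 X80.6819 Y20.6552 F1790
G01 X67.1365 Y26.6063 F1790
G0 X102.6290 Y138.7949
M4 S459
G01 X77.3279 Y127.0756 F1790
G01 X65.6086 Y152.3767 F1790
G01 X90.9097 Y164.0960 F1790
G01 X102.6290 Y138.7949 F1790
G0 X87.2320 Y219.3890
M4 S459
G01 X82.7442 Y172.9255 F1790
G01 X84.9206 Y113.3076 F1790
G01 X38.5275 Y27.8610 F1790
G01 X47.6338 Y68.0825 F1790
G01 X87.2320 Y219.3890 F1790
G0 X110.1128 Y128.4648
M4 S459
G01 X106.4933 Y137.2029 F1790
G01 X97.7552 Y140.8224 F1790
G01 X89.0171 Y137.2029 F1790
G01 X85.3976 Y128.4648 F1790
G01 X89.0171 Y119.7267 F1790
G01 X97.7552 Y116.1072 F1790
G01 X106.4933 Y119.7267 F1790
G01 X110.1128 Y128.4648 F1790
G0 X100.7238 Y213.5479
M4 S459
G01 X82.7990 Y153.7139 F1790
M5
G0 X0.0000 Y0.0000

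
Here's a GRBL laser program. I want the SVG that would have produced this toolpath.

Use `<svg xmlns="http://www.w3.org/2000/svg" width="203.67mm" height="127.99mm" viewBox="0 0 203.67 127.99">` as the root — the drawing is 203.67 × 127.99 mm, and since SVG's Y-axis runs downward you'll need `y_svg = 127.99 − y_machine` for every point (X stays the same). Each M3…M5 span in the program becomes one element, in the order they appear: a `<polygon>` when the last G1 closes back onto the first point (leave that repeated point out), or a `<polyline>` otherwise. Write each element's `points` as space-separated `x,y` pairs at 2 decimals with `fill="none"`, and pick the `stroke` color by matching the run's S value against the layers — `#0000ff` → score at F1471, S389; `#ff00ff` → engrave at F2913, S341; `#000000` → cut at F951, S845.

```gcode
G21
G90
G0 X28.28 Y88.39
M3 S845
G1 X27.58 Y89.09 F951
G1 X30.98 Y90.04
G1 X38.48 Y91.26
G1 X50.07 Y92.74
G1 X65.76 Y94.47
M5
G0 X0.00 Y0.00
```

<svg xmlns="http://www.w3.org/2000/svg" width="203.67mm" height="127.99mm" viewBox="0 0 203.67 127.99">
  <polyline points="28.28,39.60 27.58,38.90 30.98,37.95 38.48,36.73 50.07,35.25 65.76,33.52" fill="none" stroke="#000000"/>
</svg>

Each laser-on run becomes one SVG element. Flip Y back into SVG space with y_svg = 127.99 − y_machine. Every run uses S845, so all elements get stroke `#000000` (cut).

Run 1: The run is open, so emit a `<polyline>` with points (Y-flipped): 28.28,39.60 27.58,38.90 30.98,37.95 38.48,36.73 50.07,35.25 65.76,33.52.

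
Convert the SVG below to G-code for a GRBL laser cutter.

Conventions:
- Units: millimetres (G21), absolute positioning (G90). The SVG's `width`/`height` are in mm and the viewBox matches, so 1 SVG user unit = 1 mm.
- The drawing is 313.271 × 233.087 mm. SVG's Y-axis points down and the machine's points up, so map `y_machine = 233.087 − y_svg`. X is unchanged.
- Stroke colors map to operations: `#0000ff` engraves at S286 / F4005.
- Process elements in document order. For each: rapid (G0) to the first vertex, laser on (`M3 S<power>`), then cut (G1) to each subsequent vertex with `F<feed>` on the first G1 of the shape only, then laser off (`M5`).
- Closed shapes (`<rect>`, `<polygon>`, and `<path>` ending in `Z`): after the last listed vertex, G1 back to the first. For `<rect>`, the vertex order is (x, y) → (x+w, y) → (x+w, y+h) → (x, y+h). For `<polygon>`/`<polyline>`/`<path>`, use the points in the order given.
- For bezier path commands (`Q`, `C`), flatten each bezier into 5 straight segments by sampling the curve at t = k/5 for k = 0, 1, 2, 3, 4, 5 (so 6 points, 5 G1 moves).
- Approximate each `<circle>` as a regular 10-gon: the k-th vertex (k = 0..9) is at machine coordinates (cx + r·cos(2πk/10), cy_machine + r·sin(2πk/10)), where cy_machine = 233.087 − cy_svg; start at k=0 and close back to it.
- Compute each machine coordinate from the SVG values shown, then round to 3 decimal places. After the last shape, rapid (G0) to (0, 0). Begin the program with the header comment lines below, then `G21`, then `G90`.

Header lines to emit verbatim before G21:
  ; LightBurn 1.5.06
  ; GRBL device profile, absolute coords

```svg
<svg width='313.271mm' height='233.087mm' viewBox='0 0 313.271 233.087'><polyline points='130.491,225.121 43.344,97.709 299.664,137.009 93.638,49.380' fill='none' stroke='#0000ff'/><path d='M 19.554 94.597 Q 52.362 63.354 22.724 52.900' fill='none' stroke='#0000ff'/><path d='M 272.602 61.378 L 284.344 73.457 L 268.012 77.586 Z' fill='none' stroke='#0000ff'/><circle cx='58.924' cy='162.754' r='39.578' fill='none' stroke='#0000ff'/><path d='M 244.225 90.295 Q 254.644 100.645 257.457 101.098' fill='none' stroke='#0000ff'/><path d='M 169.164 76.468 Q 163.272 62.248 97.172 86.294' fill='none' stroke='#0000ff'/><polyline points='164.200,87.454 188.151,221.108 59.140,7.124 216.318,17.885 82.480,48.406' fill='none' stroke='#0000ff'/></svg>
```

; LightBurn 1.5.06
; GRBL device profile, absolute coords
G21
G90
G0 X130.491 Y7.966
M3 S286
G1 X43.344 Y135.378 F4005
G1 X299.664 Y96.078
G1 X93.638 Y183.707
M5
G0 X19.554 Y138.490
M3 S286
G1 X30.179 Y150.156 F4005
G1 X35.809 Y160.158
G1 X36.443 Y168.498
G1 X32.081 Y175.174
G1 X22.724 Y180.187
M5
G0 X272.602 Y171.709
M3 S286
G1 X284.344 Y159.630 F4005
G1 X268.012 Y155.501
G1 X272.602 Y171.709
M5
G0 X98.502 Y70.333
M3 S286
G1 X90.943 Y93.596 F4005
G1 X71.154 Y107.974
G1 X46.694 Y107.974
G1 X26.905 Y93.596
G1 X19.346 Y70.333
G1 X26.905 Y47.070
G1 X46.694 Y32.692
G1 X71.154 Y32.692
G1 X90.943 Y47.070
G1 X98.502 Y70.333
M5
G0 X244.225 Y142.792
M3 S286
G1 X248.088 Y139.048 F4005
G1 X251.343 Y136.096
G1 X253.990 Y133.935
G1 X256.028 Y132.566
G1 X257.457 Y131.989
M5
G0 X169.164 Y156.619
M3 S286
G1 X164.399 Y160.776 F4005
G1 X154.817 Y161.872
G1 X140.419 Y159.907
G1 X121.204 Y154.881
G1 X97.172 Y146.793
M5
G0 X164.200 Y145.633
M3 S286
G1 X188.151 Y11.979 F4005
G1 X59.140 Y225.963
G1 X216.318 Y215.202
G1 X82.480 Y184.681
M5
G0 X0.000 Y0.000

1 u = 1 mm; y_m = 233.087 − y.

[1] `<polyline>` open polyline, #0000ff→engrave S286 F4005: (130.491,7.966) → (43.344,135.378) → (299.664,96.078) → (93.638,183.707)

[2] `<path>` quadratic bezier, #0000ff→engrave S286 F4005: (19.554,138.490) → (30.179,150.156) → (35.809,160.158) → (36.443,168.498) → (32.081,175.174) → (22.724,180.187)

[3] `<path>` regular polygon, #0000ff→engrave S286 F4005: (272.602,171.709) → (284.344,159.630) → (268.012,155.501) → (272.602,171.709) (closed)

[4] `<circle>` circle, #0000ff→engrave S286 F4005: (98.502,70.333) → (90.943,93.596) → (71.154,107.974) → (46.694,107.974) → (26.905,93.596) → (19.346,70.333) → (26.905,47.070) → (46.694,32.692) → (71.154,32.692) → (90.943,47.070) → (98.502,70.333) (closed)

[5] `<path>` quadratic bezier, #0000ff→engrave S286 F4005: (244.225,142.792) → (248.088,139.048) → (251.343,136.096) → (253.990,133.935) → (256.028,132.566) → (257.457,131.989)

[6] `<path>` quadratic bezier, #0000ff→engrave S286 F4005: (169.164,156.619) → (164.399,160.776) → (154.817,161.872) → (140.419,159.907) → (121.204,154.881) → (97.172,146.793)

[7] `<polyline>` open polyline, #0000ff→engrave S286 F4005: (164.200,145.633) → (188.151,11.979) → (59.140,225.963) → (216.318,215.202) → (82.480,184.681)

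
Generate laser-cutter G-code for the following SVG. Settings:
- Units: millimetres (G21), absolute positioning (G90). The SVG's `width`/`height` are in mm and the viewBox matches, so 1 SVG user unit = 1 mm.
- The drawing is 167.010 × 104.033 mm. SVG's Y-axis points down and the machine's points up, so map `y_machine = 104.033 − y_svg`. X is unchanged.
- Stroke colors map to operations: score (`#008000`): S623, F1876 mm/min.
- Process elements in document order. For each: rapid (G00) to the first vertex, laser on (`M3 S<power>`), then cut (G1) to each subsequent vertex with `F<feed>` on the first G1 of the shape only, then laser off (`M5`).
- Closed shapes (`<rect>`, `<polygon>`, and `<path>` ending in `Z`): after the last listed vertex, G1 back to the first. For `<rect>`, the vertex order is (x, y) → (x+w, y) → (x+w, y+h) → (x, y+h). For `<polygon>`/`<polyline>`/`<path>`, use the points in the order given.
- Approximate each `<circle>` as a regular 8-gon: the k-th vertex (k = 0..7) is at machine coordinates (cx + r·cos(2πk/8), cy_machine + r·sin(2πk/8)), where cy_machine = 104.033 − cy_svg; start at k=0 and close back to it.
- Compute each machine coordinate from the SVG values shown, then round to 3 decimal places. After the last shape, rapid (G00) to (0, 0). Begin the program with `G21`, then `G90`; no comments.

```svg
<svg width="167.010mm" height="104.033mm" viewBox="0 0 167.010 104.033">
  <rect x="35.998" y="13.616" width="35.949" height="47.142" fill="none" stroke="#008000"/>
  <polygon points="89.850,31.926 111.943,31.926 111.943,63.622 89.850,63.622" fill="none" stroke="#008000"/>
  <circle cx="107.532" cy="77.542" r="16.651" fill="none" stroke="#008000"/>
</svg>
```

1 u = 1 mm; y_m = 104.033 − y.

[1] `<rect>` rectangle, #008000→score S623 F1876: (35.998,90.417) → (71.947,90.417) → (71.947,43.275) → (35.998,43.275) → (35.998,90.417) (closed)

[2] `<polygon>` rectangle, #008000→score S623 F1876: (89.850,72.107) → (111.943,72.107) → (111.943,40.411) → (89.850,40.411) → (89.850,72.107) (closed)

[3] `<circle>` circle, #008000→score S623 F1876: (124.183,26.491) → (119.306,38.265) → (107.532,43.142) → (95.758,38.265) → (90.881,26.491) → (95.758,14.717) → (107.532,9.840) → (119.306,14.717) → (124.183,26.491) (closed)

G21
G90
G00 X35.998 Y90.417
M3 S623
G1 X71.947 Y90.417 F1876
G1 X71.947 Y43.275
G1 X35.998 Y43.275
G1 X35.998 Y90.417
M5
G00 X89.850 Y72.107
M3 S623
G1 X111.943 Y72.107 F1876
G1 X111.943 Y40.411
G1 X89.850 Y40.411
G1 X89.850 Y72.107
M5
G00 X124.183 Y26.491
M3 S623
G1 X119.306 Y38.265 F1876
G1 X107.532 Y43.142
G1 X95.758 Y38.265
G1 X90.881 Y26.491
G1 X95.758 Y14.717
G1 X107.532 Y9.840
G1 X119.306 Y14.717
G1 X124.183 Y26.491
M5
G00 X0.000 Y0.000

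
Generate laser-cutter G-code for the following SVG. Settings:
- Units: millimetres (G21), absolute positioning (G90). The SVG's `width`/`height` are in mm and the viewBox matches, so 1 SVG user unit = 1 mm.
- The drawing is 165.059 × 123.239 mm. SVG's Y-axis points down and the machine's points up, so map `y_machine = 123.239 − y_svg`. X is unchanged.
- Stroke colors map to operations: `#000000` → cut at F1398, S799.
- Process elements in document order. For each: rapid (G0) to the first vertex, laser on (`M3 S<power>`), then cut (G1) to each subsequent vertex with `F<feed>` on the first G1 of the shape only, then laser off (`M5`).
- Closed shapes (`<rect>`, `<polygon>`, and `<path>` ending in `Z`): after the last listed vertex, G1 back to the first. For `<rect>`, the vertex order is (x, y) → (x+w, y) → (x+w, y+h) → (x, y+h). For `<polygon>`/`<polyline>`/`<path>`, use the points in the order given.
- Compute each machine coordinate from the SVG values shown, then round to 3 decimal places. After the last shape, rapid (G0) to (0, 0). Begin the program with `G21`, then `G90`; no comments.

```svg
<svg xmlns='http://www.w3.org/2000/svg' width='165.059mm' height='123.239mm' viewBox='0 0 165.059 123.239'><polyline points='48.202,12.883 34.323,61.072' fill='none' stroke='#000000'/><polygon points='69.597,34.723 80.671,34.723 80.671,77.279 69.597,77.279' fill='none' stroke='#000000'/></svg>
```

G21
G90
G0 X48.202 Y110.356
M3 S799
G1 X34.323 Y62.167 F1398
M5
G0 X69.597 Y88.516
M3 S799
G1 X80.671 Y88.516 F1398
G1 X80.671 Y45.960
G1 X69.597 Y45.960
G1 X69.597 Y88.516
M5
G0 X0.000 Y0.000

viewBox `0 0 165.059 123.239` with mm width/height → 1 unit = 1 mm. Flip: y_m = 123.239 − y_svg.

**Shape 1** — `<polyline>` line segment, stroke `#000000` → cut (S799, F1398). Machine vertices: (48.202,110.356) → (34.323,62.167). Open path.

**Shape 2** — `<polygon>` rectangle, stroke `#000000` → cut (S799, F1398). Machine vertices: (69.597,88.516) → (80.671,88.516) → (80.671,45.960) → (69.597,45.960) → (69.597,88.516). Closed: final G1 returns to the first vertex.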